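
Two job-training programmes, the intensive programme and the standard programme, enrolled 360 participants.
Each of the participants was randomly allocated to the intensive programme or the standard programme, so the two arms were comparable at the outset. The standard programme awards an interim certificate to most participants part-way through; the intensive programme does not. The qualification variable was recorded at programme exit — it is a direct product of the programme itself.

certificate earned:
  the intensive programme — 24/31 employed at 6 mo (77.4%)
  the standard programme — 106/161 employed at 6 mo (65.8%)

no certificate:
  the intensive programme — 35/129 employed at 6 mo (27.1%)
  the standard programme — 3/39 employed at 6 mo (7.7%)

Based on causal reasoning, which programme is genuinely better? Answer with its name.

the standard programme

Qualification attained during the programme lies on the pathway programme → qualification attained during the programme → outcome, so adjusting for it blocks the indirect effect. For the total causal effect of programme, use the unadjusted pooled rates.
Pooled: the intensive programme 36.9% vs the standard programme 54.5%; the standard programme is higher overall.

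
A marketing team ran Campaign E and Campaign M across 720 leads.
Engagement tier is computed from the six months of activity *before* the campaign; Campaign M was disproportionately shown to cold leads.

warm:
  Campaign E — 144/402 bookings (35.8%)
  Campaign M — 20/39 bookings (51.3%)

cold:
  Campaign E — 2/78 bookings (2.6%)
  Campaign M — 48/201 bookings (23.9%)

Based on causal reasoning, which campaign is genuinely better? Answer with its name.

Campaign M

Campaign M is higher inside every engagement tier stratum but Campaign E is higher in aggregate. Whether to stratify depends on how engagement tier relates to the campaign.
Since engagement tier is a pre-existing factor (not a product of the campaign) and it affects the outcome on its own, it is a confounder. The stratified rates, not the pooled rate, identify the causal effect.
Within each level — warm: 35.8% vs 51.3%; cold: 2.6% vs 23.9% — Campaign M is higher every time.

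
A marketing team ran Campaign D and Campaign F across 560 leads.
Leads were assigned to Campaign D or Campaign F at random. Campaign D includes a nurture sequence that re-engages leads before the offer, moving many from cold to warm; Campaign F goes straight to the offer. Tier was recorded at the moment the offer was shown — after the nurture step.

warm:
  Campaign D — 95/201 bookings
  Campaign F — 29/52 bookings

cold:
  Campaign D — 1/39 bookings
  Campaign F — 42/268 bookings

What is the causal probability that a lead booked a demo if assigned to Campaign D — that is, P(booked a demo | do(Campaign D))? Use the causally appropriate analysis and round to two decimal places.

0.40

Engagement tier here is a post-treatment variable shaped by the campaign; conditioning on it would introduce bias rather than remove it. The overall comparison is the causal one.
So P(outcome | do(Campaign D)) is just the pooled rate for Campaign D: 96/240 = 0.400.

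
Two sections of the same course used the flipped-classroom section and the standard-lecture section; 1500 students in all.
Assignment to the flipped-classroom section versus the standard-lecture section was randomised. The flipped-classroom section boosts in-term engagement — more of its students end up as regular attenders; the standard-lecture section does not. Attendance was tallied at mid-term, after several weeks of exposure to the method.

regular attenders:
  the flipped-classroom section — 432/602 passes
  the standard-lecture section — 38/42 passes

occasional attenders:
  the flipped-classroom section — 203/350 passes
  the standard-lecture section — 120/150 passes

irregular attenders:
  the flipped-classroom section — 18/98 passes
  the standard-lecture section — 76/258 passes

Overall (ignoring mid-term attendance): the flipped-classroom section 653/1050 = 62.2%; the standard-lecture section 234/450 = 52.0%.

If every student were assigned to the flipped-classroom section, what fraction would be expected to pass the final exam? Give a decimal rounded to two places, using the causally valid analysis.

0.62

Within every mid-term attendance level the standard-lecture section has the higher rate, yet pooled the flipped-classroom section does — Simpson's reversal.
The distribution of mid-term attendance is itself part of what the teaching method does — it is an intermediate outcome. Holding it fixed would remove that part of the effect; the total effect is the pooled difference.
So P(outcome | do(the flipped-classroom section)) is just the pooled rate for the flipped-classroom section: 653/1050 = 0.622.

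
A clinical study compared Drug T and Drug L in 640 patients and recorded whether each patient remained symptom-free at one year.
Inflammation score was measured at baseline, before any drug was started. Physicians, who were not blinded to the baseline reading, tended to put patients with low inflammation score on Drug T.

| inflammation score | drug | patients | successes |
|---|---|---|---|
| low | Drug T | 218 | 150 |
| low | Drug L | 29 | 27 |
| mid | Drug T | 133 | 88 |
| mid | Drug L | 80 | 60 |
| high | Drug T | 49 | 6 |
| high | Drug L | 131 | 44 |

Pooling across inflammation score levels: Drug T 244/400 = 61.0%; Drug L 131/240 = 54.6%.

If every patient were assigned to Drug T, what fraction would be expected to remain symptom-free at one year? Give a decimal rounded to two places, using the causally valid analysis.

0.52

Since inflammation score is a pre-existing factor (not a product of the drug) and it affects the outcome on its own, it is a confounder. The stratified rates, not the pooled rate, identify the causal effect.
Standardising Drug T to the population inflammation score mix: 0.386·150/218 + 0.333·88/133 + 0.281·6/49 = 0.520.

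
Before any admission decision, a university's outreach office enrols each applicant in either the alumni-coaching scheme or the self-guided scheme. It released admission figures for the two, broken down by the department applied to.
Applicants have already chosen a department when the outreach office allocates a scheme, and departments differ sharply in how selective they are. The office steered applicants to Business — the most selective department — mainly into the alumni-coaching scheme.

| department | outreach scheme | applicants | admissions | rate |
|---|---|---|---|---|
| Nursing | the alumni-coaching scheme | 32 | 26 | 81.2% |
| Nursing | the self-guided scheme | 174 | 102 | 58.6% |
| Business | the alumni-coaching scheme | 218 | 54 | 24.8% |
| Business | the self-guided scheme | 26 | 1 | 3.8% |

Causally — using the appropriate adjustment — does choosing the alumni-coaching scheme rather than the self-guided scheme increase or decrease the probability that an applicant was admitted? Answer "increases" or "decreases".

The department-specific comparison favours the alumni-coaching scheme throughout, but the pooled figures favour the self-guided scheme. The question is whether to condition on department.
Nothing the outreach scheme does changes department; the imbalance is an allocation artefact. With department also predicting the outcome, the pooled figure is confounded, and the within-stratum comparison is the causal one.
Within each level — Nursing: 81.2% vs 58.6%; Business: 24.8% vs 3.8% — the alumni-coaching scheme is higher every time.

increases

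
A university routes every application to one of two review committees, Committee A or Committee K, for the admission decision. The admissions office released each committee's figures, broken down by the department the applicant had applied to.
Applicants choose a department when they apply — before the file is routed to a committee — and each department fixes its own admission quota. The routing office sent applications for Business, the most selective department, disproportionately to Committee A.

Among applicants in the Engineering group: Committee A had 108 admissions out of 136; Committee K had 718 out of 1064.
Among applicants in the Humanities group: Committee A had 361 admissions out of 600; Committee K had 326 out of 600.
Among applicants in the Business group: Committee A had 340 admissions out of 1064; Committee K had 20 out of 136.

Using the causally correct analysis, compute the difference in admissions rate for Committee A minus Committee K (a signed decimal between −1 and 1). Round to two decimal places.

+0.12

The stratified and pooled comparisons disagree (Committee A wins within each department; Committee K wins overall), so the answer turns on the causal role of department.
Nothing the review committee does changes department; the imbalance is an allocation artefact. With department also predicting the outcome, the pooled figure is confounded, and the within-stratum comparison is the causal one.
Adjusting over the population distribution of department: 0.333·(0.794−0.675) + 0.333·(0.602−0.543) + 0.333·(0.320−0.147) = +0.117.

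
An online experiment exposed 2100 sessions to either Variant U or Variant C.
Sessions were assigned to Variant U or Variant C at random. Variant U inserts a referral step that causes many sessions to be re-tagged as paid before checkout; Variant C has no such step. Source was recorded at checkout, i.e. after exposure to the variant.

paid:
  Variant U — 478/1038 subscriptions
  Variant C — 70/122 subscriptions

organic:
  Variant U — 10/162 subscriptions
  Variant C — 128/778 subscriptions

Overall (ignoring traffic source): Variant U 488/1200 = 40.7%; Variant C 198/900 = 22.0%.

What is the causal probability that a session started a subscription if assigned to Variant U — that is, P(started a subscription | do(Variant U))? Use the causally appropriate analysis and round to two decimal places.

Within every traffic source level Variant C has the higher rate, yet pooled Variant U does — Simpson's reversal.
Traffic source here is a post-treatment variable shaped by the variant; conditioning on it would introduce bias rather than remove it. The overall comparison is the causal one.
So P(outcome | do(Variant U)) is just the pooled rate for Variant U: 488/1200 = 0.407.

0.41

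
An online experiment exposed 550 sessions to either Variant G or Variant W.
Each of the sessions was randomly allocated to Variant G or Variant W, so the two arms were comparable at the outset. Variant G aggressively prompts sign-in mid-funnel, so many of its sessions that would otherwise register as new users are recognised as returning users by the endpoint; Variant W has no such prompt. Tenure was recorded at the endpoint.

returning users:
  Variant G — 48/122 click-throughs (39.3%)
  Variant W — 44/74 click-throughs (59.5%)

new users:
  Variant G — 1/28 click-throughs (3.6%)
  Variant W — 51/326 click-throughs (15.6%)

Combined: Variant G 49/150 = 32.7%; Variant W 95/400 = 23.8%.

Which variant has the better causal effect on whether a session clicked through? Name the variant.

Variant G

Stratifying would compare variants among sessions the variants themselves sorted into user tenure groups — a form of selection on an intermediate. The unconditioned pooled rates give the total causal effect.
Pooled: Variant G 32.7% vs Variant W 23.8%; Variant G is higher overall.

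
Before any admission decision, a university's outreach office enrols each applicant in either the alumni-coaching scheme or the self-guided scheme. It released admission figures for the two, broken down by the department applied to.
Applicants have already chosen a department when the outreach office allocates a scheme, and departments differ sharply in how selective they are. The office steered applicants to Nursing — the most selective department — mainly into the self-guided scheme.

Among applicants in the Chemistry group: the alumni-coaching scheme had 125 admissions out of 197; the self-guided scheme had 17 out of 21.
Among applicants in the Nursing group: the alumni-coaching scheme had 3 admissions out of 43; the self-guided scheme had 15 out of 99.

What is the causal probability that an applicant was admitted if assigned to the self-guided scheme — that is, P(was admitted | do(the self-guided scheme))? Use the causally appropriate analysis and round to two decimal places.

The imbalance in department arose from how applicants were allocated, not from anything the outreach scheme did; and department independently affects the outcome. The pooled gap is confounded — condition on department.
Standardising the self-guided scheme to the population department mix: 0.606·17/21 + 0.394·15/99 = 0.550.

0.55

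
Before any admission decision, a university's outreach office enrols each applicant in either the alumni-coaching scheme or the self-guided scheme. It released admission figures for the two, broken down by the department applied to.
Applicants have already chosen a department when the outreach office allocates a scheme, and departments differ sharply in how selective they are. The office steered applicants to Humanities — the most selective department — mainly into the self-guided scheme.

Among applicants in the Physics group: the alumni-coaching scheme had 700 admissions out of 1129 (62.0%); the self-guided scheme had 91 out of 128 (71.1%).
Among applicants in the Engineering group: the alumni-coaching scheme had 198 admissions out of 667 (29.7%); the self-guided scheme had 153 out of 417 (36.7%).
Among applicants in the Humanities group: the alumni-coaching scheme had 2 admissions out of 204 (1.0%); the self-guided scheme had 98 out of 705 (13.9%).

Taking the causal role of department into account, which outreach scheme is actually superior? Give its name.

Here department is a common cause — it drives both which outreach scheme a case falls under and the outcome. The crude comparison mixes populations; the stratum-specific rates are the causally relevant ones.
Within each level — Physics: 62.0% vs 71.1%; Engineering: 29.7% vs 36.7%; Humanities: 1.0% vs 13.9% — the self-guided scheme is higher every time.

the self-guided scheme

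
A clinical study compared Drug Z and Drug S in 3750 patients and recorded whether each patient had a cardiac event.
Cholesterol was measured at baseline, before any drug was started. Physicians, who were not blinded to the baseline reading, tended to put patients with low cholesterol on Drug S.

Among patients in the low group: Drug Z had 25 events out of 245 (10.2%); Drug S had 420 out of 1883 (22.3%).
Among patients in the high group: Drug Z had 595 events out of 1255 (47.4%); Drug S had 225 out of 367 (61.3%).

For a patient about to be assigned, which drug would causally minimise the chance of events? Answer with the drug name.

Drug Z

Since cholesterol is a pre-existing factor (not a product of the drug) and it affects the outcome on its own, it is a confounder. The stratified rates, not the pooled rate, identify the causal effect.
Within each level — low: 10.2% vs 22.3%; high: 47.4% vs 61.3% — Drug Z is lower every time.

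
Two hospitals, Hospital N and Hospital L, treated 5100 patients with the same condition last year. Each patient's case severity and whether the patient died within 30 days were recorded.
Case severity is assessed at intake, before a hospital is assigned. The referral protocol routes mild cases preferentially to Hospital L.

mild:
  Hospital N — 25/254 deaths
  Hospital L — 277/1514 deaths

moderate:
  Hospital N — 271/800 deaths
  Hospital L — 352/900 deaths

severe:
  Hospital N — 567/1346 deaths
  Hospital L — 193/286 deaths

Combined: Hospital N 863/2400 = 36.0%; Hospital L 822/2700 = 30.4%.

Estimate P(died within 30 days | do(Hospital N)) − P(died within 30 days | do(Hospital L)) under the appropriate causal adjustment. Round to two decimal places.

-0.13

The stratified and pooled comparisons disagree (Hospital N wins within each case severity; Hospital L wins overall), so the answer turns on the causal role of case severity.
Here case severity is a common cause — it drives both which hospital a case falls under and the outcome. The crude comparison mixes populations; the stratum-specific rates are the causally relevant ones.
Adjusting over the population distribution of case severity: 0.347·(0.098−0.183) + 0.333·(0.339−0.391) + 0.320·(0.421−0.675) = -0.128.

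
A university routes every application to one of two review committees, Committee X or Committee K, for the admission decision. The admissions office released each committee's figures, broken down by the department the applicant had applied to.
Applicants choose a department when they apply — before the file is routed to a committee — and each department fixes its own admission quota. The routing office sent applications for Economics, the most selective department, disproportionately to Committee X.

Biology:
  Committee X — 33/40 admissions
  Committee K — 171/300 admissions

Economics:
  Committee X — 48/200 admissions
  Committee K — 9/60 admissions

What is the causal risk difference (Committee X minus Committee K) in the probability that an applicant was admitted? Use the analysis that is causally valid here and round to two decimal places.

The imbalance in department arose from how applicants were allocated, not from anything the review committee did; and department independently affects the outcome. The pooled gap is confounded — condition on department.
Adjusting over the population distribution of department: 0.567·(0.825−0.570) + 0.433·(0.240−0.150) = +0.183.

+0.18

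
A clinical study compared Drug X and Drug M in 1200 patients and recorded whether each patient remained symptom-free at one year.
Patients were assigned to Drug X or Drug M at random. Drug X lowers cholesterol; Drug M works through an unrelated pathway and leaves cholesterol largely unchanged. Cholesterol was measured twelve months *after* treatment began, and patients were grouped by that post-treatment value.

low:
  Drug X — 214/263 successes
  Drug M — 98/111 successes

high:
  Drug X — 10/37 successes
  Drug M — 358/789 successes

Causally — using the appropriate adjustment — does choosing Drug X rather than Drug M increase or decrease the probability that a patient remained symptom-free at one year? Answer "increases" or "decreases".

The cholesterol-specific comparison favours Drug M throughout, but the pooled figures favour Drug X. The question is whether to condition on cholesterol.
Cholesterol lies on the pathway drug → cholesterol → outcome, so adjusting for it blocks the indirect effect. For the total causal effect of drug, use the unadjusted pooled rates.
Pooled: Drug X 74.7% vs Drug M 50.7%; Drug X is higher overall.

increases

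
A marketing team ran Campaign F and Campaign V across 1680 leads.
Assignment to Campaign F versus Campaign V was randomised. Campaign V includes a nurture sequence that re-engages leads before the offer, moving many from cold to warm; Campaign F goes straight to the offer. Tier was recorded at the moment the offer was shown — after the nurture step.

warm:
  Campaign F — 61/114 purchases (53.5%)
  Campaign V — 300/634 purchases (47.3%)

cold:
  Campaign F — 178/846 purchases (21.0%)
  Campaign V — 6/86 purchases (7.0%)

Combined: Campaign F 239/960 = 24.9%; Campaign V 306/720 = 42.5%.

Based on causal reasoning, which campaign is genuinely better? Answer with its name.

Campaign V

Stratifying would compare campaigns among leads the campaigns themselves sorted into engagement tier groups — a form of selection on an intermediate. The unconditioned pooled rates give the total causal effect.
Pooled: Campaign F 24.9% vs Campaign V 42.5%; Campaign V is higher overall.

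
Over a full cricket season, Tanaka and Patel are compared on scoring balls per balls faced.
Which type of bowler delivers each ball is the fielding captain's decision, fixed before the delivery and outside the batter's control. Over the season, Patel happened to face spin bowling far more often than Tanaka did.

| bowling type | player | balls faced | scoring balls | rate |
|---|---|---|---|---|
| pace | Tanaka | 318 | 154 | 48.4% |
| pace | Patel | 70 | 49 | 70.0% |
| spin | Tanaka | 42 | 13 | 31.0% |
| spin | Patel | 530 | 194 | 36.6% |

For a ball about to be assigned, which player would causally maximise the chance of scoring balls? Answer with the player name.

Patel

Here bowling type is a common cause — it drives both which player a case falls under and the outcome. The crude comparison mixes populations; the stratum-specific rates are the causally relevant ones.
Within each level — pace: 48.4% vs 70.0%; spin: 31.0% vs 36.6% — Patel is higher every time.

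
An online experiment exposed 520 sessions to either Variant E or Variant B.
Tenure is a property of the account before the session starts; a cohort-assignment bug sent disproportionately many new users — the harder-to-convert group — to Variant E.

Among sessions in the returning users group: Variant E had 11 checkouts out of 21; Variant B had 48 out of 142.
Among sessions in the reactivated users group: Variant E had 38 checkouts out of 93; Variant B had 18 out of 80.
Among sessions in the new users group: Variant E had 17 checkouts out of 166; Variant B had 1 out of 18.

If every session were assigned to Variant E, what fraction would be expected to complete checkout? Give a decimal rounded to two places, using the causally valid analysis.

User tenure is set before the variant has any effect — it is not caused by the variant — and it independently drives the outcome. That makes it a confounder, so the causal comparison is within user tenure levels.
Standardising Variant E to the population user tenure mix: 0.313·11/21 + 0.333·38/93 + 0.354·17/166 = 0.336.

0.34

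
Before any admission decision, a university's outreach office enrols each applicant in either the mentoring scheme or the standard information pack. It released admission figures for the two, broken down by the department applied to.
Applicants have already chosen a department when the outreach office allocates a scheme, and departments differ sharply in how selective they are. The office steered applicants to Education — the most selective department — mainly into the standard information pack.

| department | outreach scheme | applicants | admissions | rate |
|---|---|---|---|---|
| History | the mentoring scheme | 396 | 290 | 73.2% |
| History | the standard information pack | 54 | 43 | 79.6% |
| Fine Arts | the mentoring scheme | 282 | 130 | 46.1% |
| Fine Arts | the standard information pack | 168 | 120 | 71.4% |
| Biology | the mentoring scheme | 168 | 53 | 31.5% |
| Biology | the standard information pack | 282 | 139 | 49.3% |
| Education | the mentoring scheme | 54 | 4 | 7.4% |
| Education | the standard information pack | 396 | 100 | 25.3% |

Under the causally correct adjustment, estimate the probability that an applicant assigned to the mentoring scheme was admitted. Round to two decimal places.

Within every department level the standard information pack has the higher rate, yet pooled the mentoring scheme does — Simpson's reversal.
Department is set before the outreach scheme has any effect — it is not caused by the outreach scheme — and it independently drives the outcome. That makes it a confounder, so the causal comparison is within department levels.
Standardising the mentoring scheme to the population department mix: 0.250·290/396 + 0.250·130/282 + 0.250·53/168 + 0.250·4/54 = 0.396.

0.40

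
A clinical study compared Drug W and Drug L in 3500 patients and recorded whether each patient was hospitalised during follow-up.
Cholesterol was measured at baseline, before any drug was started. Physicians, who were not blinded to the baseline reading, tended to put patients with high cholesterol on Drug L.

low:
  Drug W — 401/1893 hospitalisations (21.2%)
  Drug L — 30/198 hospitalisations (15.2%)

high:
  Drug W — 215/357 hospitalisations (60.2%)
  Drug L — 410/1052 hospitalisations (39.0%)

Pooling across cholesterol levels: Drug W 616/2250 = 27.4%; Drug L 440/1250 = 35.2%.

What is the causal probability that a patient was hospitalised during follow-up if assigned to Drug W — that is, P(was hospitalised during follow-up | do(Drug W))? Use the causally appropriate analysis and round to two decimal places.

0.37

Drug L is lower inside every cholesterol stratum but Drug W is lower in aggregate. Whether to stratify depends on how cholesterol relates to the drug.
Cholesterol is set before the drug has any effect — it is not caused by the drug — and it independently drives the outcome. That makes it a confounder, so the causal comparison is within cholesterol levels.
Standardising Drug W to the population cholesterol mix: 0.597·401/1893 + 0.403·215/357 = 0.369.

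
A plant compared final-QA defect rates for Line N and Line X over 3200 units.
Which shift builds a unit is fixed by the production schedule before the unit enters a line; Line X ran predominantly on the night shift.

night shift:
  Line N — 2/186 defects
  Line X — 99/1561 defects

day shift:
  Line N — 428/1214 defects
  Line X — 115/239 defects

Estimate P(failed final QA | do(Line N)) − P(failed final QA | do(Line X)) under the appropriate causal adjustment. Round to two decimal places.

-0.09

Within every shift level Line N has the lower rate, yet pooled Line X does — Simpson's reversal.
Here shift is a common cause — it drives both which line a case falls under and the outcome. The crude comparison mixes populations; the stratum-specific rates are the causally relevant ones.
Adjusting over the population distribution of shift: 0.546·(0.011−0.063) + 0.454·(0.353−0.481) = -0.087.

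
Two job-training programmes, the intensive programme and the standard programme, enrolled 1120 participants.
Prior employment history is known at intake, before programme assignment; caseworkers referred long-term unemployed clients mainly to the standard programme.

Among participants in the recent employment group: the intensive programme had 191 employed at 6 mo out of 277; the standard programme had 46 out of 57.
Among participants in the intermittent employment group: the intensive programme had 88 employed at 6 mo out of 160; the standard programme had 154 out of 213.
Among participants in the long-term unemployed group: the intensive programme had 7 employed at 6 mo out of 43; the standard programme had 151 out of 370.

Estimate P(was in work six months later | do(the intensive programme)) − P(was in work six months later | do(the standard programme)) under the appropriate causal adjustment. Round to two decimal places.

-0.18

Prior employment history differs across programmes for reasons unrelated to any effect of the programme itself, and it separately predicts the outcome — a classic confounder. We must compare within prior employment history levels.
Adjusting over the population distribution of prior employment history: 0.298·(0.690−0.807) + 0.333·(0.550−0.723) + 0.369·(0.163−0.408) = -0.183.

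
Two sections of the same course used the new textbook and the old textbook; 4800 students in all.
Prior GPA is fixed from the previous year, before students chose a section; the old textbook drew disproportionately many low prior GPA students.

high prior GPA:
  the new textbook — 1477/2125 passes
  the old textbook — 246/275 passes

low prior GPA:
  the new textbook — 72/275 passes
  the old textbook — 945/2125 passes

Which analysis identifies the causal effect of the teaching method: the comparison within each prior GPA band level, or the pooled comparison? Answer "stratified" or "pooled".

Within every prior GPA band level the old textbook has the higher rate, yet pooled the new textbook does — Simpson's reversal.
Prior GPA band differs across teaching methods for reasons unrelated to any effect of the teaching method itself, and it separately predicts the outcome — a classic confounder. We must compare within prior GPA band levels.
Within each level — high prior GPA: 69.5% vs 89.5%; low prior GPA: 26.2% vs 44.5% — the old textbook is higher every time.

stratified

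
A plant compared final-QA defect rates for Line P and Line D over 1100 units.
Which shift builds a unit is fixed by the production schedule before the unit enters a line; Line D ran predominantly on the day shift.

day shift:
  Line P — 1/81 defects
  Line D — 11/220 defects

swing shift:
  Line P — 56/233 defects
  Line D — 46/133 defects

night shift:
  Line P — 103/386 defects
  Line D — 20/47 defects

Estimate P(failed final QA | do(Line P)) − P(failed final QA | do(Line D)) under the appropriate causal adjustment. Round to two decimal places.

-0.11

Nothing the line does changes shift; the imbalance is an allocation artefact. With shift also predicting the outcome, the pooled figure is confounded, and the within-stratum comparison is the causal one.
Adjusting over the population distribution of shift: 0.274·(0.012−0.050) + 0.333·(0.240−0.346) + 0.394·(0.267−0.426) = -0.108.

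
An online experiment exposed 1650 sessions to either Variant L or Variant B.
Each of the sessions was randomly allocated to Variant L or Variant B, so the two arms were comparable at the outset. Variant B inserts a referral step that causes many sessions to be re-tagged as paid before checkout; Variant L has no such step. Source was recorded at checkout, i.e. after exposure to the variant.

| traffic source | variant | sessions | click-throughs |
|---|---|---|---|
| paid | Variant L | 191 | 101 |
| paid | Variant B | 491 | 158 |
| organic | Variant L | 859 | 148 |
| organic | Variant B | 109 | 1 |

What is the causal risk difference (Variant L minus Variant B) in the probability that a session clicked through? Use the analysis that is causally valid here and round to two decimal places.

Variant L is higher inside every traffic source stratum but Variant B is higher in aggregate. Whether to stratify depends on how traffic source relates to the variant.
The distribution of traffic source is itself part of what the variant does — it is an intermediate outcome. Holding it fixed would remove that part of the effect; the total effect is the pooled difference.
The causal difference is the pooled difference: 0.237 − 0.265 = -0.028.

-0.03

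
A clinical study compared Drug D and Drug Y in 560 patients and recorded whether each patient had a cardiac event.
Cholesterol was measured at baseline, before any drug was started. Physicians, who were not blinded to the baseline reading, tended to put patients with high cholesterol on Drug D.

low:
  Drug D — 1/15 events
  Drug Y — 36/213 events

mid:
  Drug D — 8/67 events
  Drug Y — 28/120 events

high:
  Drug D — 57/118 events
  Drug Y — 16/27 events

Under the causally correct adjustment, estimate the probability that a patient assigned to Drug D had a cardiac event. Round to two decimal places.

0.19

Drug D is lower inside every cholesterol stratum but Drug Y is lower in aggregate. Whether to stratify depends on how cholesterol relates to the drug.
The imbalance in cholesterol arose from how patients were allocated, not from anything the drug did; and cholesterol independently affects the outcome. The pooled gap is confounded — condition on cholesterol.
Standardising Drug D to the population cholesterol mix: 0.407·1/15 + 0.334·8/67 + 0.259·57/118 = 0.192.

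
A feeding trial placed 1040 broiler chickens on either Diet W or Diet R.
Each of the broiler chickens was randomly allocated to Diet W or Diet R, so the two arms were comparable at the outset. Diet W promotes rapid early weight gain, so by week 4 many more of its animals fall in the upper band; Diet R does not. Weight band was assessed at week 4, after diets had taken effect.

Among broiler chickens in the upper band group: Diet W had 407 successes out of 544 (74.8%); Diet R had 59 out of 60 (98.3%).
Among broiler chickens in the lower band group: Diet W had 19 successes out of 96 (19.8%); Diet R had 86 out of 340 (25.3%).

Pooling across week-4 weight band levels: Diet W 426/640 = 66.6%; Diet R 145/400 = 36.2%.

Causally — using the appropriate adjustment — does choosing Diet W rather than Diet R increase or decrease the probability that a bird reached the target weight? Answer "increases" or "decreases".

The stratified and pooled comparisons disagree (Diet R wins within each week-4 weight band; Diet W wins overall), so the answer turns on the causal role of week-4 weight band.
Week-4 weight band is recorded after the diet and is itself shifted by it — it sits on the causal path from diet to outcome. Conditioning on a mediator would strip out part of the effect we want; the pooled comparison gives the total causal effect.
Pooled: Diet W 66.6% vs Diet R 36.2%; Diet W is higher overall.

increases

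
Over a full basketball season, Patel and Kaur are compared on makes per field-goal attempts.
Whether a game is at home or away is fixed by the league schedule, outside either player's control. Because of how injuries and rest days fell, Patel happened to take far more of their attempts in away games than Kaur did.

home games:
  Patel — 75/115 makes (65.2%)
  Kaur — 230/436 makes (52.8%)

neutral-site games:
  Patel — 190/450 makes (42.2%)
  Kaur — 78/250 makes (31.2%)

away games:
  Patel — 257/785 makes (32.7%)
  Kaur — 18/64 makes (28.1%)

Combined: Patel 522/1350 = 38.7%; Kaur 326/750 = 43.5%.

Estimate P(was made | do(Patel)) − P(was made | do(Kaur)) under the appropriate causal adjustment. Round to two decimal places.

+0.09

The imbalance in game venue arose from how field-goal attempts were allocated, not from anything the player did; and game venue independently affects the outcome. The pooled gap is confounded — condition on game venue.
Adjusting over the population distribution of game venue: 0.262·(0.652−0.528) + 0.333·(0.422−0.312) + 0.404·(0.327−0.281) = +0.088.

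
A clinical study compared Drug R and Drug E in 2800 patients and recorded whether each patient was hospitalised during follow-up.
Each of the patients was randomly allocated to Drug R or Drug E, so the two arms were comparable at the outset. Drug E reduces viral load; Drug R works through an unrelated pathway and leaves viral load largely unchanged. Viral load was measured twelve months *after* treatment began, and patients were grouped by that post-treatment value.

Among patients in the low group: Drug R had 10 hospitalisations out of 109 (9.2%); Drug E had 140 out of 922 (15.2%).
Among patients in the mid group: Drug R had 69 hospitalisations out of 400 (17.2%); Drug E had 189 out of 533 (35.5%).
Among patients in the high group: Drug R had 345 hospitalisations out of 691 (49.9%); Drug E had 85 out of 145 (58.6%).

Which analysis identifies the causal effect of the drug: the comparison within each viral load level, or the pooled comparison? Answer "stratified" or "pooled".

pooled

Viral load here is a post-treatment variable shaped by the drug; conditioning on it would introduce bias rather than remove it. The overall comparison is the causal one.
Pooled: Drug R 35.3% vs Drug E 25.9%; Drug E is lower overall.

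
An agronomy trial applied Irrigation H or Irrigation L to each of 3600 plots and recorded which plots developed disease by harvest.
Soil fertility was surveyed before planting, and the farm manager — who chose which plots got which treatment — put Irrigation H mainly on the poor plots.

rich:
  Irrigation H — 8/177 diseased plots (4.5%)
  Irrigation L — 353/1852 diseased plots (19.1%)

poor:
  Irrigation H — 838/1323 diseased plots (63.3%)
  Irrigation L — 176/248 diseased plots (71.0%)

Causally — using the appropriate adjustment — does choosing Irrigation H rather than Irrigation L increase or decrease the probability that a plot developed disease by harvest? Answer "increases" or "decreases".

Nothing the irrigation does changes soil fertility; the imbalance is an allocation artefact. With soil fertility also predicting the outcome, the pooled figure is confounded, and the within-stratum comparison is the causal one.
Within each level — rich: 4.5% vs 19.1%; poor: 63.3% vs 71.0% — Irrigation H is lower every time.

decreases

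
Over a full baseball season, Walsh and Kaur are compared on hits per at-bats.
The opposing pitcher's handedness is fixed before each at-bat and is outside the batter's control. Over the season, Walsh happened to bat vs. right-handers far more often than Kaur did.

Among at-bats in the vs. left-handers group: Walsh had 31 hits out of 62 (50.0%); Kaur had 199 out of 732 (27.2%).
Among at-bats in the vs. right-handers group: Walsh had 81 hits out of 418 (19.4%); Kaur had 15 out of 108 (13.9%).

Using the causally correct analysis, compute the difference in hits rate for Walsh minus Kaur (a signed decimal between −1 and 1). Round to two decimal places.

+0.16

Nothing the player does changes pitcher handedness; the imbalance is an allocation artefact. With pitcher handedness also predicting the outcome, the pooled figure is confounded, and the within-stratum comparison is the causal one.
Adjusting over the population distribution of pitcher handedness: 0.602·(0.500−0.272) + 0.398·(0.194−0.139) = +0.159.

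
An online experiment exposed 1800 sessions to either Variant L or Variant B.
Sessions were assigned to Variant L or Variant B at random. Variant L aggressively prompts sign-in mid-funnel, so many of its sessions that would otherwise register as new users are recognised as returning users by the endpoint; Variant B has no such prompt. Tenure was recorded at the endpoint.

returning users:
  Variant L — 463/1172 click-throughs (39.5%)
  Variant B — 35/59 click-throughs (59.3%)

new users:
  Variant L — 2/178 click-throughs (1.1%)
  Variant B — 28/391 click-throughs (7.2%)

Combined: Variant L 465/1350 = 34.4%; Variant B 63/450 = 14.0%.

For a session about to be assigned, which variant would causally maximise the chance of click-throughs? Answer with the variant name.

The stratified and pooled comparisons disagree (Variant B wins within each user tenure; Variant L wins overall), so the answer turns on the causal role of user tenure.
User tenure is downstream of the variant. One should not condition on a consequence of treatment, so the overall rates are the right comparison.
Pooled: Variant L 34.4% vs Variant B 14.0%; Variant L is higher overall.

Variant L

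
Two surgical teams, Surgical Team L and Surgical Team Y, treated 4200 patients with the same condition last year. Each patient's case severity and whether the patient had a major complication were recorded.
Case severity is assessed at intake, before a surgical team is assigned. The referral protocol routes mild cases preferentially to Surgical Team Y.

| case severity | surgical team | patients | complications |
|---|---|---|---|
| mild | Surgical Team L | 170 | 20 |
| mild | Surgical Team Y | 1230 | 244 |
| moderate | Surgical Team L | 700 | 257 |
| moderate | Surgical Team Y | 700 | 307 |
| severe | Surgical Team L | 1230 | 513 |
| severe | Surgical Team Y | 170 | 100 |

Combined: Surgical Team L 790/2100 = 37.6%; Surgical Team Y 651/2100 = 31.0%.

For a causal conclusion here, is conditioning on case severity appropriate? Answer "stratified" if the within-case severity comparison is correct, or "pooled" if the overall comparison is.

stratified

Case severity satisfies the back-door criterion: it is not a descendant of the surgical team, and it blocks the spurious path from surgical team to outcome. Adjusting for it (i.e., using the within-case severity rates) gives the causal effect.
Within each level — mild: 11.8% vs 19.8%; moderate: 36.7% vs 43.9%; severe: 41.7% vs 58.8% — Surgical Team L is lower every time.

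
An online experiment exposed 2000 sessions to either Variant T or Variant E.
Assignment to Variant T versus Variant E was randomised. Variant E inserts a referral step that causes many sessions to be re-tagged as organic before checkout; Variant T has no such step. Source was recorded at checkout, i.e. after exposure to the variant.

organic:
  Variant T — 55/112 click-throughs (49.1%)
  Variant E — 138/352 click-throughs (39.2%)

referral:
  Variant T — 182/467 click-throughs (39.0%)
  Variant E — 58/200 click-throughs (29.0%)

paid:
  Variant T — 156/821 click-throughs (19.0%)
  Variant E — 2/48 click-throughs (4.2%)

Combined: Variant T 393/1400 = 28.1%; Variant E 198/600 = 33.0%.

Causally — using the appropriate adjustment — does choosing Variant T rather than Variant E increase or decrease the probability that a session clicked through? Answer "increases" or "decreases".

Traffic source lies on the pathway variant → traffic source → outcome, so adjusting for it blocks the indirect effect. For the total causal effect of variant, use the unadjusted pooled rates.
Pooled: Variant T 28.1% vs Variant E 33.0%; Variant E is higher overall.

decreases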